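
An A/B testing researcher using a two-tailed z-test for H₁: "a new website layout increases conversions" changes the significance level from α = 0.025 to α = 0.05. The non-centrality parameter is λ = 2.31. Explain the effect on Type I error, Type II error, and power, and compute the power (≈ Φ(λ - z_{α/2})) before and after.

Increasing α from 0.025 to 0.05:
• Type I error rate increases (α is the Type I rate by definition).
• Critical value moves from z_{α/2} = 2.241 to 1.96, so power = Φ(λ - z_{α/2}) goes from Φ(2.31 - 2.241) = 0.528 to Φ(2.31 - 1.96) = 0.637.
• Type II error rate β = 1 - power therefore decreases (0.472 → 0.363).
Appropriate when false negatives are costly — here, discarding a layout that would have improved conversions — lost revenue.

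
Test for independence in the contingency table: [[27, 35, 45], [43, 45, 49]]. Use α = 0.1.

χ² = 1.41. df = 2, critical = 4.605. Fail to reject H₀. No evidence of dependence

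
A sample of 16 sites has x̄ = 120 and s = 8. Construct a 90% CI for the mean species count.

CI = x̄ ± t*(s/√n) = 120 ± 1.753(8/√16) = (116.49, 123.51)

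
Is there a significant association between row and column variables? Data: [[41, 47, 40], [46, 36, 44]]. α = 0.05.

χ² = 1.92. df = 2, critical = 5.991. Fail to reject H₀. No evidence of dependence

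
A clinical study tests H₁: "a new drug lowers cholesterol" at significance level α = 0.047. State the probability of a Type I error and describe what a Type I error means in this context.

P(Type I error) = α = 0.047. A Type I error is rejecting H₀ when H₀ is actually true (false positive) — here, concluding that a new drug lowers cholesterol when in fact this is not the case. Consequence: approving an ineffective drug — patients take a useless medication and may skip effective alternatives.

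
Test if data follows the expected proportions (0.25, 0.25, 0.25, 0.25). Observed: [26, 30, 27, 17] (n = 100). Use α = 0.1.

Expected: [25.0, 25.0, 25.0, 25.0]. χ² = 3.76. df = 3, critical = 6.251. Fail to reject H₀.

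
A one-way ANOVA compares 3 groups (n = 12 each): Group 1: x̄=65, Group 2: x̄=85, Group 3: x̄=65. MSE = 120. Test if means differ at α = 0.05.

Grand mean = 71.67. SS_between = 3200.0, MS_between = 1600.0. F = 13.333, F_crit ≈ 3.285. Reject H₀.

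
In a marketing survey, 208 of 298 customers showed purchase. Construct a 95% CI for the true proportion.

p̂ = 0.698. CI = p̂ ± z*√(p̂(1-p̂)/n) = (0.646, 0.75)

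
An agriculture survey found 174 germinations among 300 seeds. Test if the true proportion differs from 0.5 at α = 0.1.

p̂ = 0.58, p₀ = 0.5. z = (p̂ - p₀)/√(p₀(1-p₀)/n) = 2.771. Critical: ±1.645. Reject H₀.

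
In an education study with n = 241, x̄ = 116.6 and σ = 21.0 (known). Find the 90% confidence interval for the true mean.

CI = x̄ ± z*(σ/√n) = 116.6 ± 1.645(21.0/√241) = 116.6 ± 2.23 = (114.37, 118.83)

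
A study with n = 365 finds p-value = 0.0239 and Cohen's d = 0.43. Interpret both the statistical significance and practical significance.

Statistically significant (p = 0.0239 < 0.05). Cohen's d = 0.43 indicates a small effect size. Both statistical and practical significance should be considered.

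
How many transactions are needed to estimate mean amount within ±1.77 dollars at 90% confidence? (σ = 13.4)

n = (z*σ/E)² = (1.645×13.4/1.77)² = 155.1 → n = 156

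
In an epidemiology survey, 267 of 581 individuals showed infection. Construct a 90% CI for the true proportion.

p̂ = 0.46. CI = p̂ ± z*√(p̂(1-p̂)/n) = (0.426, 0.494)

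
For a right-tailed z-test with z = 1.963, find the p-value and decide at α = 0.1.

p = P(Z > 1.963) = 1 - Φ(1.963) ≈ 0.0248. Since p < 0.1, reject H₀ (significant) at α = 0.1.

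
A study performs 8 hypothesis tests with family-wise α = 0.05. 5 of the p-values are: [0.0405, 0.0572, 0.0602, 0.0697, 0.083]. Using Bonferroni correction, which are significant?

Bonferroni α = 0.05/8 = 0.00625. None of the given p-values are significant.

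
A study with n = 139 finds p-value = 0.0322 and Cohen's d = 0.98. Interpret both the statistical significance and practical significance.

Statistically significant (p = 0.0322 < 0.05). Cohen's d = 0.98 indicates a large effect size. Both statistical and practical significance should be considered.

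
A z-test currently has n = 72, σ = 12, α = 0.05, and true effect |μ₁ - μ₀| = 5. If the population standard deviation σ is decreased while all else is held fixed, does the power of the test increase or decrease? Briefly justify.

Power increases: a smaller σ shrinks the standard error σ/√n, moving the sampling distribution under H₁ further from the critical value.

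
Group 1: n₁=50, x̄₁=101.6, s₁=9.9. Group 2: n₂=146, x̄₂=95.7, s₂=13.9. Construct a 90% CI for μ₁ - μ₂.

Difference = 5.9. SE = √(9.9²/50 + 13.9²/146) = 1.812. CI = (2.92, 8.88)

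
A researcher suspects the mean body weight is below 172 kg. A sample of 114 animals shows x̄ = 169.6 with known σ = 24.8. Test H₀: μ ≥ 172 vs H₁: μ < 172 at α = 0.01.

z = -1.033. Critical value: -2.33. Fail to reject H₀.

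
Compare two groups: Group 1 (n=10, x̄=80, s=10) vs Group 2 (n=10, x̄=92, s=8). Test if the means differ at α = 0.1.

Pooled sp = 9.06. t = -2.963, df = 18. Critical t = ±1.734. Reject H₀.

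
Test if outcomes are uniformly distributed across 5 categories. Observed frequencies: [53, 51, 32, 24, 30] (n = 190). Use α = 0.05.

Expected = 38 each. χ² = Σ(O-E)²/E = 18.158. df = 4, critical value = 9.488. Reject H₀.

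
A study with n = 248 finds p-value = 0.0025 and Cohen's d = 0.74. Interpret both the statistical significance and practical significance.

Statistically significant (p = 0.0025 < 0.05). Cohen's d = 0.74 indicates a medium effect size. Both statistical and practical significance should be considered.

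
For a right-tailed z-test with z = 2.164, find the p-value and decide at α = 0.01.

p = P(Z > 2.164) = 1 - Φ(2.164) ≈ 0.0152. Since p ≥ 0.01, fail to reject H₀ (not significant) at α = 0.01.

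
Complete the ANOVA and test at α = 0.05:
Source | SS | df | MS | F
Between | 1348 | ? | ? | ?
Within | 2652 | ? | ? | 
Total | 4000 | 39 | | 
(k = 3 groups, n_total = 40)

df_between = 2, df_within = 37. MS_between = 674.0, MS_within = 71.68. F = 9.403, F_crit ≈ 3.252. Reject H₀.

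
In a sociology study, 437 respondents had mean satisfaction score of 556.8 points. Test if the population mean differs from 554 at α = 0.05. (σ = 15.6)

z = (x̄ - μ₀)/(σ/√n) = (556.8 - 554)/(15.6/√437) = 3.752. Critical value: ±1.96. Since |3.752| > 1.96, Reject H₀.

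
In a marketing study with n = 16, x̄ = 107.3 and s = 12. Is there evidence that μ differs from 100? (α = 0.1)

t = (x̄ - μ₀)/(s/√n) = (107.3 - 100)/(12/√16) = 2.433. df = 15, critical t = ±1.753. Reject H₀.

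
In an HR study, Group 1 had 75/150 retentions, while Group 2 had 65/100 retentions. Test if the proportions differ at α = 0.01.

p̂₁ = 0.5, p̂₂ = 0.65, pooled p̂ = 0.56. z = -2.341. Critical: ±2.576. Fail to reject H₀.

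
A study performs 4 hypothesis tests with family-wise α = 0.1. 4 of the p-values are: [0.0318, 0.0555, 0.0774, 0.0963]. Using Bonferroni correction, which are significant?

Bonferroni α = 0.1/4 = 0.025. None of the given p-values are significant.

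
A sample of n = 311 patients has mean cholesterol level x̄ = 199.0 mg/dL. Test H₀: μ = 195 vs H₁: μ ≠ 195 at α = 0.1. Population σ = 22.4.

z = (x̄ - μ₀)/(σ/√n) = (199.0 - 195)/(22.4/√311) = 3.149. Critical value: ±1.645. Since |3.149| > 1.645, Reject H₀.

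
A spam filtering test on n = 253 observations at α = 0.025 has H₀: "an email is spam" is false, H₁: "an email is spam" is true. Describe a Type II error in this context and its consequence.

Type II error: failing to reject H₀ when it is false — concluding that an email is spam is not supported when in fact it is. Consequence: a spam email lands in the inbox.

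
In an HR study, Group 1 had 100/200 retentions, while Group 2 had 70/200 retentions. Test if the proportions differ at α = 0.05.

p̂₁ = 0.5, p̂₂ = 0.35, pooled p̂ = 0.425. z = 3.034. Critical: ±1.96. Reject H₀.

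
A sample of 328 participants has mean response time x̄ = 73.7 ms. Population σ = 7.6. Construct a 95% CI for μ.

CI = x̄ ± z*(σ/√n) = 73.7 ± 1.96(7.6/√328) = 73.7 ± 0.82 = (72.88, 74.52)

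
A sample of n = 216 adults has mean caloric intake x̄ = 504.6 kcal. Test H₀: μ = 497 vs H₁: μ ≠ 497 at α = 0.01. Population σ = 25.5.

z = (x̄ - μ₀)/(σ/√n) = (504.6 - 497)/(25.5/√216) = 4.38. Critical value: ±2.576. Since |4.38| > 2.576, Reject H₀.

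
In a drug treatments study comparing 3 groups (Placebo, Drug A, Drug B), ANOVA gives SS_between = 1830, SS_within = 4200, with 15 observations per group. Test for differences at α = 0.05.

df_between = 2, df_within = 42. F = MS_between/MS_within = 915.0/100.0 = 9.15. F_crit ≈ 3.22. Reject H₀. At least one mean differs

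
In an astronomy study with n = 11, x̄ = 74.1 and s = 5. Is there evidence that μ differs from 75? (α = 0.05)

t = (x̄ - μ₀)/(s/√n) = (74.1 - 75)/(5/√11) = -0.597. df = 10, critical t = ±2.228. Fail to reject H₀.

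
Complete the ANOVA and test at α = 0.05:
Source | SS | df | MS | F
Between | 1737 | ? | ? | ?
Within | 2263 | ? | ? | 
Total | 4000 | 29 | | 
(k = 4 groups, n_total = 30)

df_between = 3, df_within = 26. MS_between = 579.0, MS_within = 87.04. F = 6.652, F_crit ≈ 2.975. Reject H₀.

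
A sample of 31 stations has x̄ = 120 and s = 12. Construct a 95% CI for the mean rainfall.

CI = x̄ ± t*(s/√n) = 120 ± 2.042(12/√31) = (115.6, 124.4)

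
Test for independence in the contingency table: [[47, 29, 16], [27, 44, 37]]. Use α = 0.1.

χ² = 15.628. df = 2, critical = 4.605. Reject H₀. Variables are dependent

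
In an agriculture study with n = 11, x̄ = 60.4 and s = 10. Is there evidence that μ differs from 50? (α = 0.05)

t = (x̄ - μ₀)/(s/√n) = (60.4 - 50)/(10/√11) = 3.449. df = 10, critical t = ±2.228. Reject H₀.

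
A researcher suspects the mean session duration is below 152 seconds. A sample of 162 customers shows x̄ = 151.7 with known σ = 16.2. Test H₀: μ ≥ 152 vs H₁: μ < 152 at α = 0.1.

z = -0.236. Critical value: -1.28. Fail to reject H₀.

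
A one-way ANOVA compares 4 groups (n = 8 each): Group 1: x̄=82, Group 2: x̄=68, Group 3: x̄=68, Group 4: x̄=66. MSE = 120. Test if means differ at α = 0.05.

Grand mean = 71.0. SS_between = 1312.0, MS_between = 437.33. F = 3.644, F_crit ≈ 2.947. Reject H₀.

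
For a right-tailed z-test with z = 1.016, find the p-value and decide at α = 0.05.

p = P(Z > 1.016) = 1 - Φ(1.016) ≈ 0.1548. Since p ≥ 0.05, fail to reject H₀ (not significant) at α = 0.05.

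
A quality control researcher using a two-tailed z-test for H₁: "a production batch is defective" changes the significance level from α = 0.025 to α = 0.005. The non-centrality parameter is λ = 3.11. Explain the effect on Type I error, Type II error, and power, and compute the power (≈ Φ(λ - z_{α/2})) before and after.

Decreasing α from 0.025 to 0.005:
• Type I error rate decreases (α is the Type I rate by definition).
• Critical value moves from z_{α/2} = 2.241 to 2.807, so power = Φ(λ - z_{α/2}) goes from Φ(3.11 - 2.241) = 0.808 to Φ(3.11 - 2.807) = 0.619.
• Type II error rate β = 1 - power therefore increases (0.192 → 0.381).
Appropriate when false positives are costly — here, scrapping a good batch — wasted material and cost for no reason.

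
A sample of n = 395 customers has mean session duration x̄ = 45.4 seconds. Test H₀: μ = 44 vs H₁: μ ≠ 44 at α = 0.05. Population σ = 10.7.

z = (x̄ - μ₀)/(σ/√n) = (45.4 - 44)/(10.7/√395) = 2.6. Critical value: ±1.96. Since |2.6| > 1.96, Reject H₀.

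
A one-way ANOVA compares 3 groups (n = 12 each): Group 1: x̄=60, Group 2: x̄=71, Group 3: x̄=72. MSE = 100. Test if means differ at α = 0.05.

Grand mean = 67.67. SS_between = 1064.0, MS_between = 532.0. F = 5.32, F_crit ≈ 3.285. Reject H₀.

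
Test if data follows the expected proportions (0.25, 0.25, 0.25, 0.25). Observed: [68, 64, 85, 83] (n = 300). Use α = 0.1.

Expected: [75.0, 75.0, 75.0, 75.0]. χ² = 4.453. df = 3, critical = 6.251. Fail to reject H₀.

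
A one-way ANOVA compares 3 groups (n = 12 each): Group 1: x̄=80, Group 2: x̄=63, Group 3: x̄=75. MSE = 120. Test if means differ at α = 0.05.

Grand mean = 72.67. SS_between = 1832.0, MS_between = 916.0. F = 7.633, F_crit ≈ 3.285. Reject H₀.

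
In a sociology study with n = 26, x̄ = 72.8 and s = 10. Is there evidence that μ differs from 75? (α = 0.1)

t = (x̄ - μ₀)/(s/√n) = (72.8 - 75)/(10/√26) = -1.122. df = 25, critical t = ±1.708. Fail to reject H₀.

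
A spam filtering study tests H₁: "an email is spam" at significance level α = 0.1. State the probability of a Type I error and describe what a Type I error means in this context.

P(Type I error) = α = 0.1. A Type I error is rejecting H₀ when H₀ is actually true (false positive) — here, concluding that an email is spam when in fact this is not the case. Consequence: a legitimate email is sent to the spam folder and the user misses it.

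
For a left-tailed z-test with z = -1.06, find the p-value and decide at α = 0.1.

p = P(Z < -1.06) = Φ(-1.06) ≈ 0.1446. Since p ≥ 0.1, fail to reject H₀ (not significant) at α = 0.1.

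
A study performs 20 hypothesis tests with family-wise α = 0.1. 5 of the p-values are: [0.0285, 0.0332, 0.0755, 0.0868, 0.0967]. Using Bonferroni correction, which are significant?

Bonferroni α = 0.1/20 = 0.005. None of the given p-values are significant.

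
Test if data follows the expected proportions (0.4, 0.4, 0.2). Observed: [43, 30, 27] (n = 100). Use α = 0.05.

Expected: [40.0, 40.0, 20.0]. χ² = 5.175. df = 2, critical = 5.991. Fail to reject H₀.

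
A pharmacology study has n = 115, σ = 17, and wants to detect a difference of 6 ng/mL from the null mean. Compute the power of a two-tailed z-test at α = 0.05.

SE = σ/√n = 17/√115 = 1.585. Non-centrality λ = d/SE = 6/1.585 = 3.785. Power ≈ Φ(λ - z_{α/2}) = Φ(3.785 - 1.96) = Φ(1.825) = 0.966.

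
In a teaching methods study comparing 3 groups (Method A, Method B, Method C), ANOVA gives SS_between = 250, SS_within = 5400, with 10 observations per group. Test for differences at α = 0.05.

df_between = 2, df_within = 27. F = MS_between/MS_within = 125.0/200.0 = 0.625. F_crit ≈ 3.354. Fail to reject H₀.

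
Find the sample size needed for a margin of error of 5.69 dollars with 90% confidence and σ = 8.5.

n = (z*σ/E)² = (1.645×8.5/5.69)² = 6.04 → n = 7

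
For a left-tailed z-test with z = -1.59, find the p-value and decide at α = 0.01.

p = P(Z < -1.59) = Φ(-1.59) ≈ 0.0559. Since p ≥ 0.01, fail to reject H₀ (not significant) at α = 0.01.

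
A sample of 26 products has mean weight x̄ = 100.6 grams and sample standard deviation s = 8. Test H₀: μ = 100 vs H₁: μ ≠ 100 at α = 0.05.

t = (x̄ - μ₀)/(s/√n) = (100.6 - 100)/(8/√26) = 0.382. df = 25, critical t = ±2.06. Fail to reject H₀.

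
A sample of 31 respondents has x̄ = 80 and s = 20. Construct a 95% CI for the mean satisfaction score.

CI = x̄ ± t*(s/√n) = 80 ± 2.042(20/√31) = (72.66, 87.34)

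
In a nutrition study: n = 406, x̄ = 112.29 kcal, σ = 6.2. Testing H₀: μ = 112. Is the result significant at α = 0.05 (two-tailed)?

z = (112.29 - 112)/(6.2/√406) = 0.942. Since |z| ≤ 1.96, not significant at α = 0.05.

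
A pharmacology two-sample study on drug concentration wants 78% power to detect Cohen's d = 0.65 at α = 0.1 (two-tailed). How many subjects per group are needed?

z_{α/2} = 1.645, z_β = Φ⁻¹(0.78) = 0.772. For medium effect (d = 0.65): n per group = 2(z_{α/2} + z_β)²/d² = 2(1.645 + 0.772)²/0.65² = 27.7 → 28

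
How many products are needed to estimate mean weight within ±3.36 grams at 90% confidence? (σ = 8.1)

n = (z*σ/E)² = (1.645×8.1/3.36)² = 15.7 → n = 16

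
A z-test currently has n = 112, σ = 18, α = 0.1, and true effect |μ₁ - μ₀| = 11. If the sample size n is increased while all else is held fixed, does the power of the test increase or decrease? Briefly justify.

Power increases: a larger n shrinks the standard error σ/√n, moving the sampling distribution under H₁ further from the critical value.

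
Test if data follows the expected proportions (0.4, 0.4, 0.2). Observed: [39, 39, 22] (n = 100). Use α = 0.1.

Expected: [40.0, 40.0, 20.0]. χ² = 0.25. df = 2, critical = 4.605. Fail to reject H₀.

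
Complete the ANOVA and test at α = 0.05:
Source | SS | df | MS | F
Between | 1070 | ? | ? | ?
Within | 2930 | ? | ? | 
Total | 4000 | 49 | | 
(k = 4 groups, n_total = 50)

df_between = 3, df_within = 46. MS_between = 356.67, MS_within = 63.7. F = 5.6, F_crit ≈ 2.807. Reject H₀.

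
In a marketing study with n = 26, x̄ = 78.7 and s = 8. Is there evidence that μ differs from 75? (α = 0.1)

t = (x̄ - μ₀)/(s/√n) = (78.7 - 75)/(8/√26) = 2.358. df = 25, critical t = ±1.708. Reject H₀.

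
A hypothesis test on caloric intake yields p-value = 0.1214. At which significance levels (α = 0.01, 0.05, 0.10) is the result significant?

p = 0.1214. Not significant at any of the given levels.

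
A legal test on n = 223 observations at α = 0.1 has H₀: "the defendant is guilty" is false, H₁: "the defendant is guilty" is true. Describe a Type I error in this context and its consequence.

Type I error: rejecting H₀ when it is true — concluding that the defendant is guilty when in fact it is not. Consequence: convicting an innocent person.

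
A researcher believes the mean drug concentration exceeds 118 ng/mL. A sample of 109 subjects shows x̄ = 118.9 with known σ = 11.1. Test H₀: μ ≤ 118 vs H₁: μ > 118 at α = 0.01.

z = 0.847. Critical value: 2.33. Fail to reject H₀.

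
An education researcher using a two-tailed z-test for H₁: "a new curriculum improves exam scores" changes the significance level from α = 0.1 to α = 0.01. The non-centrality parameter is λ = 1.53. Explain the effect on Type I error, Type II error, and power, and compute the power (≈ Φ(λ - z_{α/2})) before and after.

Decreasing α from 0.1 to 0.01:
• Type I error rate decreases (α is the Type I rate by definition).
• Critical value moves from z_{α/2} = 1.645 to 2.576, so power = Φ(λ - z_{α/2}) goes from Φ(1.53 - 1.645) = 0.454 to Φ(1.53 - 2.576) = 0.148.
• Type II error rate β = 1 - power therefore increases (0.546 → 0.852).
Appropriate when false positives are costly — here, adopting a curriculum that gives no real benefit — disruption for nothing.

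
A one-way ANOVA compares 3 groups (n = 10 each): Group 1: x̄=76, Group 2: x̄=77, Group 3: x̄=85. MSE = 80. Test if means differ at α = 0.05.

Grand mean = 79.33. SS_between = 486.67, MS_between = 243.33. F = 3.042, F_crit ≈ 3.354. Fail to reject H₀.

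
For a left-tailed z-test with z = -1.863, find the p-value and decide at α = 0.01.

p = P(Z < -1.863) = Φ(-1.863) ≈ 0.0312. Since p ≥ 0.01, fail to reject H₀ (not significant) at α = 0.01.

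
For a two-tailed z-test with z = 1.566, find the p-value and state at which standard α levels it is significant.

p = 2·P(Z > |1.566|) = 2·(1 - Φ(1.566)) ≈ 0.1173. Not significant at any standard level.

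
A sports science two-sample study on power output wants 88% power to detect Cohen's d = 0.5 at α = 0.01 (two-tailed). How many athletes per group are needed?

z_{α/2} = 2.576, z_β = Φ⁻¹(0.88) = 1.175. For medium effect (d = 0.5): n per group = 2(z_{α/2} + z_β)²/d² = 2(2.576 + 1.175)²/0.5² = 112.6 → 113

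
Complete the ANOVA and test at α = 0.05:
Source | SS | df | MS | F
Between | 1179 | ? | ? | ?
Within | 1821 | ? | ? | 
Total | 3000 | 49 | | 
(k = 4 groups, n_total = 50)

df_between = 3, df_within = 46. MS_between = 393.0, MS_within = 39.59. F = 9.928, F_crit ≈ 2.807. Reject H₀.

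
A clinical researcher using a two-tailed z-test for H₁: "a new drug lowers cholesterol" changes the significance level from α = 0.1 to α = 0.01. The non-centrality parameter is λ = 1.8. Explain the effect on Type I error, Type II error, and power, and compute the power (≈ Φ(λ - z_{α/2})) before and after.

Decreasing α from 0.1 to 0.01:
• Type I error rate decreases (α is the Type I rate by definition).
• Critical value moves from z_{α/2} = 1.645 to 2.576, so power = Φ(λ - z_{α/2}) goes from Φ(1.8 - 1.645) = 0.562 to Φ(1.8 - 2.576) = 0.219.
• Type II error rate β = 1 - power therefore increases (0.438 → 0.781).
Appropriate when false positives are costly — here, approving an ineffective drug — patients take a useless medication and may skip effective alternatives.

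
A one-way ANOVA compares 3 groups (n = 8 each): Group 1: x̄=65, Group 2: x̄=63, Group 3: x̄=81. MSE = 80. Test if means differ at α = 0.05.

Grand mean = 69.67. SS_between = 1557.33, MS_between = 778.67. F = 9.733, F_crit ≈ 3.467. Reject H₀.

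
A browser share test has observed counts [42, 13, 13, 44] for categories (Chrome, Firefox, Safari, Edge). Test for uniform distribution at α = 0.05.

Expected = 28 each. χ² = Σ(O-E)²/E = 32.214. df = 3, critical value = 7.815. Reject H₀.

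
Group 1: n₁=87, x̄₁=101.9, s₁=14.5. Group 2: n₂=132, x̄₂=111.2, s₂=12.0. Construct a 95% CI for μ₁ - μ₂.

Difference = -9.3. SE = √(14.5²/87 + 12.0²/132) = 1.873. CI = (-12.97, -5.63)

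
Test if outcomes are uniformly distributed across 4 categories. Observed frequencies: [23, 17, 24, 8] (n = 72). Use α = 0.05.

Expected = 18 each. χ² = Σ(O-E)²/E = 9.0. df = 3, critical value = 7.815. Reject H₀.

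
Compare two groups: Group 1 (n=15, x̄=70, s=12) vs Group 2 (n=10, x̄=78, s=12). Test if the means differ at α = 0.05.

Pooled sp = 12.0. t = -1.633, df = 23. Critical t = ±2.069. Fail to reject H₀.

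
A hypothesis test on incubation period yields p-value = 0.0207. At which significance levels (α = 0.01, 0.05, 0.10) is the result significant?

p = 0.0207. Significant at: α = 0.05, 0.1.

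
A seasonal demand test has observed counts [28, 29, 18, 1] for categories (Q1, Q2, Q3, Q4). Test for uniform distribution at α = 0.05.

Expected = 19 each. χ² = Σ(O-E)²/E = 26.632. df = 3, critical value = 7.815. Reject H₀.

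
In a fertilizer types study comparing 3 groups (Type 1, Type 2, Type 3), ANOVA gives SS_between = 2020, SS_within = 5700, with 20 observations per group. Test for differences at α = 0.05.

df_between = 2, df_within = 57. F = MS_between/MS_within = 1010.0/100.0 = 10.1. F_crit ≈ 3.159. Reject H₀. At least one mean differs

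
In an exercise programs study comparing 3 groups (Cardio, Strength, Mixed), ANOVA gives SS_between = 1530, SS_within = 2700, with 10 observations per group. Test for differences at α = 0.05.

df_between = 2, df_within = 27. F = MS_between/MS_within = 765.0/100.0 = 7.65. F_crit ≈ 3.354. Reject H₀. At least one mean differs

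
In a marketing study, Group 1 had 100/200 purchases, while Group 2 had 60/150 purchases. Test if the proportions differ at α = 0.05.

p̂₁ = 0.5, p̂₂ = 0.4, pooled p̂ = 0.457. z = 1.858. Critical: ±1.96. Fail to reject H₀.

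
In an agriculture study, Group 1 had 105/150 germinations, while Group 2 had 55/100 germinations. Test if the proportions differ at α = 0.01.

p̂₁ = 0.7, p̂₂ = 0.55, pooled p̂ = 0.64. z = 2.421. Critical: ±2.576. Fail to reject H₀.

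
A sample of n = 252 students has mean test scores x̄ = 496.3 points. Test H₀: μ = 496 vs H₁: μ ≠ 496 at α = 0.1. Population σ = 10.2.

z = (x̄ - μ₀)/(σ/√n) = (496.3 - 496)/(10.2/√252) = 0.467. Critical value: ±1.645. Since |0.467| ≤ 1.645, Fail to reject H₀.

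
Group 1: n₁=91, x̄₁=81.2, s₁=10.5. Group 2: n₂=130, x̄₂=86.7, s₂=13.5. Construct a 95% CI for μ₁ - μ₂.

Difference = -5.5. SE = √(10.5²/91 + 13.5²/130) = 1.617. CI = (-8.67, -2.33)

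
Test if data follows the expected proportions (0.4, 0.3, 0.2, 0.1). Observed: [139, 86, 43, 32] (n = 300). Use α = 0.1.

Expected: [120.0, 90.0, 60.0, 30.0]. χ² = 8.136. df = 3, critical = 6.251. Reject H₀.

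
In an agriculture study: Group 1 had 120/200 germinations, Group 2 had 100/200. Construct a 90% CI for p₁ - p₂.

p̂₁ = 0.6, p̂₂ = 0.5. Difference = 0.1. CI = (0.019, 0.181)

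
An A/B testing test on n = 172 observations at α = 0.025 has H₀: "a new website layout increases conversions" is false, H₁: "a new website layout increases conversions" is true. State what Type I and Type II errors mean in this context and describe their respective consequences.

Type I (false positive): concluding that a new website layout increases conversions when it is not — rolling out a layout that doesn't actually help — wasted engineering effort. Type II (false negative): failing to conclude that a new website layout increases conversions when it is — discarding a layout that would have improved conversions — lost revenue. Which is costlier depends on domain priorities and is a judgement call rather than a statistical fact.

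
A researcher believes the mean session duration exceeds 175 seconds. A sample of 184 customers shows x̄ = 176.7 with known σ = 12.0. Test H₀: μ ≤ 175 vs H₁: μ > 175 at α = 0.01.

z = 1.922. Critical value: 2.33. Fail to reject H₀.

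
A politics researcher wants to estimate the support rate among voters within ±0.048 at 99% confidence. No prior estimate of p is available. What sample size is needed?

Conservative approach: use p = 0.5 (maximizes p(1-p) = 0.25). n = z²(0.25)/E² = 2.576²×0.25/0.048² = 720.03 → n = 721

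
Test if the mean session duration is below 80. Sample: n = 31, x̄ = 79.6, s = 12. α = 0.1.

t = (79.6 - 80)/(12/√31) = -0.186, df = 30. Critical t = -1.31. Fail to reject H₀.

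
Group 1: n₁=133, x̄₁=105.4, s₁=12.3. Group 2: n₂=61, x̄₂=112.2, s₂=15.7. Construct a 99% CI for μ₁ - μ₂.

Difference = -6.8. SE = √(12.3²/133 + 15.7²/61) = 2.276. CI = (-12.66, -0.94)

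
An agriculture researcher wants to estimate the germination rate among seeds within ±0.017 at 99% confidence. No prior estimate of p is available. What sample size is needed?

Conservative approach: use p = 0.5 (maximizes p(1-p) = 0.25). n = z²(0.25)/E² = 2.576²×0.25/0.017² = 5740.3 → n = 5741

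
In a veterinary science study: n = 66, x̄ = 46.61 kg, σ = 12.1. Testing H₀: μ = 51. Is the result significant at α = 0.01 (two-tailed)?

z = (46.61 - 51)/(12.1/√66) = -2.947. Since |z| > 2.576, significant at α = 0.01.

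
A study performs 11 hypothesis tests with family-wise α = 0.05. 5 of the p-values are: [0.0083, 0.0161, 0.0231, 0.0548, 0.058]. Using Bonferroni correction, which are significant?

Bonferroni α = 0.05/11 = 0.00455. None of the given p-values are significant.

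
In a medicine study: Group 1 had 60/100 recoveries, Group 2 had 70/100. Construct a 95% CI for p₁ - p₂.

p̂₁ = 0.6, p̂₂ = 0.7. Difference = -0.1. CI = (-0.231, 0.031)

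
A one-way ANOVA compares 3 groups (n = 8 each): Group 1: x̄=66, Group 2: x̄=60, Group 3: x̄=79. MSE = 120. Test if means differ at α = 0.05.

Grand mean = 68.33. SS_between = 1509.33, MS_between = 754.67. F = 6.289, F_crit ≈ 3.467. Reject H₀.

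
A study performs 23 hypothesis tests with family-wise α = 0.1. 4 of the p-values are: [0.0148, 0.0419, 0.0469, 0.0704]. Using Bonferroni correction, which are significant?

Bonferroni α = 0.1/23 = 0.00435. None of the given p-values are significant.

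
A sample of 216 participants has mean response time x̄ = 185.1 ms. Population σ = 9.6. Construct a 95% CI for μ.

CI = x̄ ± z*(σ/√n) = 185.1 ± 1.96(9.6/√216) = 185.1 ± 1.28 = (183.82, 186.38)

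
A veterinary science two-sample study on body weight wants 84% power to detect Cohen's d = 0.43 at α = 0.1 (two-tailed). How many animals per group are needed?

z_{α/2} = 1.645, z_β = Φ⁻¹(0.84) = 0.994. For small effect (d = 0.43): n per group = 2(z_{α/2} + z_β)²/d² = 2(1.645 + 0.994)²/0.43² = 75.3 → 76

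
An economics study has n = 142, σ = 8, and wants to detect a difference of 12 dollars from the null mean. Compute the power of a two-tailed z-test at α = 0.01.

SE = σ/√n = 8/√142 = 0.671. Non-centrality λ = d/SE = 12/0.671 = 17.875. Power ≈ Φ(λ - z_{α/2}) = Φ(17.875 - 2.576) = Φ(15.299) = 1.0.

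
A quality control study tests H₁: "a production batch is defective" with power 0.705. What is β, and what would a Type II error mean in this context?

β = 1 - power = 1 - 0.705 = 0.295. A Type II error is failing to reject H₀ when H₀ is false (false negative) — here, failing to conclude that a production batch is defective when in fact it is true. Consequence: shipping a defective batch — faulty products reach customers.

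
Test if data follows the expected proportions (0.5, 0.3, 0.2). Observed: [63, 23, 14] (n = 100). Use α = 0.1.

Expected: [50.0, 30.0, 20.0]. χ² = 6.813. df = 2, critical = 4.605. Reject H₀.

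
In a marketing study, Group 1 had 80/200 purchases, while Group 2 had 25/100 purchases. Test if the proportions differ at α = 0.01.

p̂₁ = 0.4, p̂₂ = 0.25, pooled p̂ = 0.35. z = 2.568. Critical: ±2.576. Fail to reject H₀.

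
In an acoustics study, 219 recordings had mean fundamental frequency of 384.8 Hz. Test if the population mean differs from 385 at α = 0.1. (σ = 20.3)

z = (x̄ - μ₀)/(σ/√n) = (384.8 - 385)/(20.3/√219) = -0.146. Critical value: ±1.645. Since |-0.146| ≤ 1.645, Fail to reject H₀.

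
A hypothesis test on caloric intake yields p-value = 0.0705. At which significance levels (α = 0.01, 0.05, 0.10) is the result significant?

p = 0.0705. Significant at: α = 0.1.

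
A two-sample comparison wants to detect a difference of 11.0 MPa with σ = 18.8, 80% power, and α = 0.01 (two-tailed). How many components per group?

n per group = 2(z_α/2 + z_β)²σ²/d² = 2×(2.576 + 0.84)²×18.8²/11.0² = 68.2 → n = 69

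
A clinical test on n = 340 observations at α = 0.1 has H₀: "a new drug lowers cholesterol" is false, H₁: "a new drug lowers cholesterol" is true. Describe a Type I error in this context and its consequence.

Type I error: rejecting H₀ when it is true — concluding that a new drug lowers cholesterol when in fact it is not. Consequence: approving an ineffective drug — patients take a useless medication and may skip effective alternatives.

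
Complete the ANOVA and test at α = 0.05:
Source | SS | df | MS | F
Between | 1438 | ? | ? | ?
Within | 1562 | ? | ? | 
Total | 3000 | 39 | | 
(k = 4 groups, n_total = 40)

df_between = 3, df_within = 36. MS_between = 479.33, MS_within = 43.39. F = 11.047, F_crit ≈ 2.866. Reject H₀.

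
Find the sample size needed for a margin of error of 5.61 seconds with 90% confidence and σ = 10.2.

n = (z*σ/E)² = (1.645×10.2/5.61)² = 8.9 → n = 9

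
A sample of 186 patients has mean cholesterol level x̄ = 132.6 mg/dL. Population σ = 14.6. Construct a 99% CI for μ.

CI = x̄ ± z*(σ/√n) = 132.6 ± 2.576(14.6/√186) = 132.6 ± 2.76 = (129.84, 135.36)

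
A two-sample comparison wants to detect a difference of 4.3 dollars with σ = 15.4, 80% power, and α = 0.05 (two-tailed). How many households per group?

n per group = 2(z_α/2 + z_β)²σ²/d² = 2×(1.96 + 0.84)²×15.4²/4.3² = 201.1 → n = 202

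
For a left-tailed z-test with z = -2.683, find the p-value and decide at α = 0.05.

p = P(Z < -2.683) = Φ(-2.683) ≈ 0.0036. Since p < 0.05, reject H₀ (significant) at α = 0.05.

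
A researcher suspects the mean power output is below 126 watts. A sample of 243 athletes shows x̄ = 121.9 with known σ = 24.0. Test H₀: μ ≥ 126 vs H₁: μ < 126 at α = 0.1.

z = -2.663. Critical value: -1.28. Reject H₀.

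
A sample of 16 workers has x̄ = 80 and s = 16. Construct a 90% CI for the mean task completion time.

CI = x̄ ± t*(s/√n) = 80 ± 1.753(16/√16) = (72.99, 87.01)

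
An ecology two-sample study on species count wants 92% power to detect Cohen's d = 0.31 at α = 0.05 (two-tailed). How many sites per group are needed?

z_{α/2} = 1.96, z_β = Φ⁻¹(0.92) = 1.405. For small effect (d = 0.31): n per group = 2(z_{α/2} + z_β)²/d² = 2(1.96 + 1.405)²/0.31² = 235.7 → 236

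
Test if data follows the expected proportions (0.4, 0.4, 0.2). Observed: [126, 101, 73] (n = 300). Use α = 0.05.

Expected: [120.0, 120.0, 60.0]. χ² = 6.125. df = 2, critical = 5.991. Reject H₀.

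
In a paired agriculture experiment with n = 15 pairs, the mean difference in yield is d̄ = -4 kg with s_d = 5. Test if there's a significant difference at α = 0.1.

t = d̄/(s_d/√n) = -4/(5/√15) = -3.098. df = 14, critical t = ±1.761. Reject H₀.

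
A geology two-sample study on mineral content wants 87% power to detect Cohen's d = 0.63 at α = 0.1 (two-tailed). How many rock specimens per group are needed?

z_{α/2} = 1.645, z_β = Φ⁻¹(0.87) = 1.126. For medium effect (d = 0.63): n per group = 2(z_{α/2} + z_β)²/d² = 2(1.645 + 1.126)²/0.63² = 38.7 → 39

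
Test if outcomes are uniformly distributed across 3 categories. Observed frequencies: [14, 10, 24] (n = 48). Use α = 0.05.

Expected = 16 each. χ² = Σ(O-E)²/E = 6.5. df = 2, critical value = 5.991. Reject H₀.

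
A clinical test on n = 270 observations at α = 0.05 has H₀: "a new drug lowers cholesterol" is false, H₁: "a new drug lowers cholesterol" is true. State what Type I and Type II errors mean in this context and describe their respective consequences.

Type I (false positive): concluding that a new drug lowers cholesterol when it is not — approving an ineffective drug — patients take a useless medication and may skip effective alternatives. Type II (false negative): failing to conclude that a new drug lowers cholesterol when it is — shelving an effective drug — patients miss out on a treatment that would have helped. Which is costlier depends on domain priorities and is a judgement call rather than a statistical fact.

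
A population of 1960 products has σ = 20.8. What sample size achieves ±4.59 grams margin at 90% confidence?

Without FPC: n₀ = (1.645×20.8/4.59)² = 55.569. With FPC: n = n₀N/(n₀+N-1) = 54.1 → n = 55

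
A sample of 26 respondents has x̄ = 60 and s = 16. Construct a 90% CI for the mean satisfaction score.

CI = x̄ ± t*(s/√n) = 60 ± 1.708(16/√26) = (54.64, 65.36)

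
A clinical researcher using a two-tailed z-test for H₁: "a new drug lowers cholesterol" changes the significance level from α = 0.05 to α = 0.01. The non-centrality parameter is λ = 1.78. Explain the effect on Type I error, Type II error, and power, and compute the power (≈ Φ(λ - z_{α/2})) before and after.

Decreasing α from 0.05 to 0.01:
• Type I error rate decreases (α is the Type I rate by definition).
• Critical value moves from z_{α/2} = 1.96 to 2.576, so power = Φ(λ - z_{α/2}) goes from Φ(1.78 - 1.96) = 0.429 to Φ(1.78 - 2.576) = 0.213.
• Type II error rate β = 1 - power therefore increases (0.571 → 0.787).
Appropriate when false positives are costly — here, approving an ineffective drug — patients take a useless medication and may skip effective alternatives.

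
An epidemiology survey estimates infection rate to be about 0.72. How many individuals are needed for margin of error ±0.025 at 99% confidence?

n = z²p(1-p)/E² = 2.576²×0.72×0.28/0.025² = 2140.4 → n = 2141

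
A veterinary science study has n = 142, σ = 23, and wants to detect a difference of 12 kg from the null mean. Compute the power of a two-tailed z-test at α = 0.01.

SE = σ/√n = 23/√142 = 1.93. Non-centrality λ = d/SE = 12/1.93 = 6.217. Power ≈ Φ(λ - z_{α/2}) = Φ(6.217 - 2.576) = Φ(3.641) = 1.0.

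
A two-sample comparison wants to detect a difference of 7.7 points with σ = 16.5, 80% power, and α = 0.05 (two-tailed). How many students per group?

n per group = 2(z_α/2 + z_β)²σ²/d² = 2×(1.96 + 0.84)²×16.5²/7.7² = 72.0 → n = 72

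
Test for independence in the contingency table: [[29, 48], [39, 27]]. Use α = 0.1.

χ² = 6.543. df = 1, critical = 2.706. Reject H₀. Variables are dependent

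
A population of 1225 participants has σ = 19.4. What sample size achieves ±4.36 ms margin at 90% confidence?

Without FPC: n₀ = (1.645×19.4/4.36)² = 53.575. With FPC: n = n₀N/(n₀+N-1) = 51.4 → n = 52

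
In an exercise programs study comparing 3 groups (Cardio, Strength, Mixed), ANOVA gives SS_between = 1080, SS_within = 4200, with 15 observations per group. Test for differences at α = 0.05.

df_between = 2, df_within = 42. F = MS_between/MS_within = 540.0/100.0 = 5.4. F_crit ≈ 3.22. Reject H₀. At least one mean differs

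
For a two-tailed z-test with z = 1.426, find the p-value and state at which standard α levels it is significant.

p = 2·P(Z > |1.426|) = 2·(1 - Φ(1.426)) ≈ 0.1539. Not significant at any standard level.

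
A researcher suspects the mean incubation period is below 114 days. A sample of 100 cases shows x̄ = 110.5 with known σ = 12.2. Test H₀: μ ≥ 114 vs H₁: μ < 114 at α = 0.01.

z = -2.869. Critical value: -2.33. Reject H₀.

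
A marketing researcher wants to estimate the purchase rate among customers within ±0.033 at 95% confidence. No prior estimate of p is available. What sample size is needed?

Conservative approach: use p = 0.5 (maximizes p(1-p) = 0.25). n = z²(0.25)/E² = 1.96²×0.25/0.033² = 881.9 → n = 882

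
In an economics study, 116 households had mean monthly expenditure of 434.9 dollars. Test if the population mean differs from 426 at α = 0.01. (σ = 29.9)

z = (x̄ - μ₀)/(σ/√n) = (434.9 - 426)/(29.9/√116) = 3.206. Critical value: ±2.576. Since |3.206| > 2.576, Reject H₀.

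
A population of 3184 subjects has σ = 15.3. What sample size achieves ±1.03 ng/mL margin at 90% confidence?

Without FPC: n₀ = (1.645×15.3/1.03)² = 597.091. With FPC: n = n₀N/(n₀+N-1) = 502.9 → n = 503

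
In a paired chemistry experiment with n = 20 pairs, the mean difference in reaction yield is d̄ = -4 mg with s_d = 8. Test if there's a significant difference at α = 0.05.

t = d̄/(s_d/√n) = -4/(8/√20) = -2.236. df = 19, critical t = ±2.093. Reject H₀.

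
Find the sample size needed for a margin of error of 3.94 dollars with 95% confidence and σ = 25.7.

n = (z*σ/E)² = (1.96×25.7/3.94)² = 163.5 → n = 164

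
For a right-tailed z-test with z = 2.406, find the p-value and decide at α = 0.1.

p = P(Z > 2.406) = 1 - Φ(2.406) ≈ 0.0081. Since p < 0.1, reject H₀ (significant) at α = 0.1.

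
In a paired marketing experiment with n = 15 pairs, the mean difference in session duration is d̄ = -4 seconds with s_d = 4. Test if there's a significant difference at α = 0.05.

t = d̄/(s_d/√n) = -4/(4/√15) = -3.873. df = 14, critical t = ±2.145. Reject H₀.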